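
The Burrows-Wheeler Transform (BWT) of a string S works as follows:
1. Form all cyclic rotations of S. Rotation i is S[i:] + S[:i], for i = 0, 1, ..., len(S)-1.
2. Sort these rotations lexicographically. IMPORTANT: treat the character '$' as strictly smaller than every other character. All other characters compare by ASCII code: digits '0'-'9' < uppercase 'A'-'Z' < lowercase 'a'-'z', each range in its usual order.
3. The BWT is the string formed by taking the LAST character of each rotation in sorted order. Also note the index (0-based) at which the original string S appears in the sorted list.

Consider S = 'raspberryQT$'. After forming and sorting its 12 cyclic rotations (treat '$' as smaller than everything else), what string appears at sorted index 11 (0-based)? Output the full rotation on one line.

All 12 rotations (rotation i = S[i:]+S[:i]):
  rot[0] = raspberryQT$
  rot[1] = aspberryQT$r
  rot[2] = spberryQT$ra
  rot[3] = pberryQT$ras
  rot[4] = berryQT$rasp
  rot[5] = erryQT$raspb
  rot[6] = rryQT$raspbe
  rot[7] = ryQT$raspber
  rot[8] = yQT$raspberr
  rot[9] = QT$raspberry
  rot[10] = T$raspberryQ
  rot[11] = $raspberryQT
Sorted (with $ < everything):
  sorted[0] = $raspberryQT
  sorted[1] = QT$raspberry
  sorted[2] = T$raspberryQ
  sorted[3] = aspberryQT$r
  sorted[4] = berryQT$rasp
  sorted[5] = erryQT$raspb
  sorted[6] = pberryQT$ras
  sorted[7] = raspberryQT$
  sorted[8] = rryQT$raspbe
  sorted[9] = ryQT$raspber
  sorted[10] = spberryQT$ra
  sorted[11] = yQT$raspberr
sorted[11] = yQT$raspberr

Answer: yQT$raspberr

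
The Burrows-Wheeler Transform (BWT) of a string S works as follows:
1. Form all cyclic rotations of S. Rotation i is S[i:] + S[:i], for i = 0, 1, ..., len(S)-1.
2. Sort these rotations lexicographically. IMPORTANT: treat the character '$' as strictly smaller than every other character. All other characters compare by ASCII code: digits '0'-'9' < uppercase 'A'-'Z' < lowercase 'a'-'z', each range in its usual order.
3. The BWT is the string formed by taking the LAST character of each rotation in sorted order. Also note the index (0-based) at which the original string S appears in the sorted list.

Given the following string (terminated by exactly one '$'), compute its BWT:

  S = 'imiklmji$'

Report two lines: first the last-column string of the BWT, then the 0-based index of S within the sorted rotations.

All 9 rotations (rotation i = S[i:]+S[:i]):
  rot[0] = imiklmji$
  rot[1] = miklmji$i
  rot[2] = iklmji$im
  rot[3] = klmji$imi
  rot[4] = lmji$imik
  rot[5] = mji$imikl
  rot[6] = ji$imiklm
  rot[7] = i$imiklmj
  rot[8] = $imiklmji
Sorted (with $ < everything):
  sorted[0] = $imiklmji  (last char: 'i')
  sorted[1] = i$imiklmj  (last char: 'j')
  sorted[2] = iklmji$im  (last char: 'm')
  sorted[3] = imiklmji$  (last char: '$')
  sorted[4] = ji$imiklm  (last char: 'm')
  sorted[5] = klmji$imi  (last char: 'i')
  sorted[6] = lmji$imik  (last char: 'k')
  sorted[7] = miklmji$i  (last char: 'i')
  sorted[8] = mji$imikl  (last char: 'l')
Last column: ijm$mikil
Original string S is at sorted index 3

Answer: ijm$mikil
3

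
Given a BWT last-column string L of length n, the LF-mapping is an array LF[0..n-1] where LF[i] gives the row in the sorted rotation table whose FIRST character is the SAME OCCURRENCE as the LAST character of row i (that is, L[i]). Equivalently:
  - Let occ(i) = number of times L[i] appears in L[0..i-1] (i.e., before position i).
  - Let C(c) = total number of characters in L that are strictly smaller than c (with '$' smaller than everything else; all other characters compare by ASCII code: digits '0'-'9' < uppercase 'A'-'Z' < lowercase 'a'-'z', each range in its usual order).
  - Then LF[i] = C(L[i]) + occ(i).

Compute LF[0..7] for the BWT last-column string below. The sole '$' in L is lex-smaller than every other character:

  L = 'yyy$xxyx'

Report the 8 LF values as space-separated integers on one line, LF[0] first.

Char counts: '$':1, 'x':3, 'y':4
C (first-col start): C('$')=0, C('x')=1, C('y')=4
L[0]='y': occ=0, LF[0]=C('y')+0=4+0=4
L[1]='y': occ=1, LF[1]=C('y')+1=4+1=5
L[2]='y': occ=2, LF[2]=C('y')+2=4+2=6
L[3]='$': occ=0, LF[3]=C('$')+0=0+0=0
L[4]='x': occ=0, LF[4]=C('x')+0=1+0=1
L[5]='x': occ=1, LF[5]=C('x')+1=1+1=2
L[6]='y': occ=3, LF[6]=C('y')+3=4+3=7
L[7]='x': occ=2, LF[7]=C('x')+2=1+2=3

Answer: 4 5 6 0 1 2 7 3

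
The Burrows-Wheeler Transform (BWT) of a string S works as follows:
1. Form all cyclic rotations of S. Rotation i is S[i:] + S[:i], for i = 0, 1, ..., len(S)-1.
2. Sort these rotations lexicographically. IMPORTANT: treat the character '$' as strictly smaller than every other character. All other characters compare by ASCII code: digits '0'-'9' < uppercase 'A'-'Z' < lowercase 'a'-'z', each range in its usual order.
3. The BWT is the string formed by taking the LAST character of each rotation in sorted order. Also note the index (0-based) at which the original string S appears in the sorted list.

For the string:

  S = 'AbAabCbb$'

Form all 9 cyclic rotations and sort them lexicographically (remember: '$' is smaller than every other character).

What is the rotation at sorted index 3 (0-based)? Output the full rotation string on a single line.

Answer: Cbb$AbAab

Derivation:
All 9 rotations (rotation i = S[i:]+S[:i]):
  rot[0] = AbAabCbb$
  rot[1] = bAabCbb$A
  rot[2] = AabCbb$Ab
  rot[3] = abCbb$AbA
  rot[4] = bCbb$AbAa
  rot[5] = Cbb$AbAab
  rot[6] = bb$AbAabC
  rot[7] = b$AbAabCb
  rot[8] = $AbAabCbb
Sorted (with $ < everything):
  sorted[0] = $AbAabCbb
  sorted[1] = AabCbb$Ab
  sorted[2] = AbAabCbb$
  sorted[3] = Cbb$AbAab
  sorted[4] = abCbb$AbA
  sorted[5] = b$AbAabCb
  sorted[6] = bAabCbb$A
  sorted[7] = bCbb$AbAa
  sorted[8] = bb$AbAabC
sorted[3] = Cbb$AbAab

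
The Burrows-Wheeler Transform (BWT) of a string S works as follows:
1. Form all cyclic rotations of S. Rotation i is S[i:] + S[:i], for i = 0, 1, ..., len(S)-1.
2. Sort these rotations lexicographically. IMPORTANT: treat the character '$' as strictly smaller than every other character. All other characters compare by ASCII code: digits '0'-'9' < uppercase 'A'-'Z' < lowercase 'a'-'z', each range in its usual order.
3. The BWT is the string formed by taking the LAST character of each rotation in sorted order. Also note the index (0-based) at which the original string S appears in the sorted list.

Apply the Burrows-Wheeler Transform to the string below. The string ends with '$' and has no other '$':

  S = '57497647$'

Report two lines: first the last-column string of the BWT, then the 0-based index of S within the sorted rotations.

All 9 rotations (rotation i = S[i:]+S[:i]):
  rot[0] = 57497647$
  rot[1] = 7497647$5
  rot[2] = 497647$57
  rot[3] = 97647$574
  rot[4] = 7647$5749
  rot[5] = 647$57497
  rot[6] = 47$574976
  rot[7] = 7$5749764
  rot[8] = $57497647
Sorted (with $ < everything):
  sorted[0] = $57497647  (last char: '7')
  sorted[1] = 47$574976  (last char: '6')
  sorted[2] = 497647$57  (last char: '7')
  sorted[3] = 57497647$  (last char: '$')
  sorted[4] = 647$57497  (last char: '7')
  sorted[5] = 7$5749764  (last char: '4')
  sorted[6] = 7497647$5  (last char: '5')
  sorted[7] = 7647$5749  (last char: '9')
  sorted[8] = 97647$574  (last char: '4')
Last column: 767$74594
Original string S is at sorted index 3

Answer: 767$74594
3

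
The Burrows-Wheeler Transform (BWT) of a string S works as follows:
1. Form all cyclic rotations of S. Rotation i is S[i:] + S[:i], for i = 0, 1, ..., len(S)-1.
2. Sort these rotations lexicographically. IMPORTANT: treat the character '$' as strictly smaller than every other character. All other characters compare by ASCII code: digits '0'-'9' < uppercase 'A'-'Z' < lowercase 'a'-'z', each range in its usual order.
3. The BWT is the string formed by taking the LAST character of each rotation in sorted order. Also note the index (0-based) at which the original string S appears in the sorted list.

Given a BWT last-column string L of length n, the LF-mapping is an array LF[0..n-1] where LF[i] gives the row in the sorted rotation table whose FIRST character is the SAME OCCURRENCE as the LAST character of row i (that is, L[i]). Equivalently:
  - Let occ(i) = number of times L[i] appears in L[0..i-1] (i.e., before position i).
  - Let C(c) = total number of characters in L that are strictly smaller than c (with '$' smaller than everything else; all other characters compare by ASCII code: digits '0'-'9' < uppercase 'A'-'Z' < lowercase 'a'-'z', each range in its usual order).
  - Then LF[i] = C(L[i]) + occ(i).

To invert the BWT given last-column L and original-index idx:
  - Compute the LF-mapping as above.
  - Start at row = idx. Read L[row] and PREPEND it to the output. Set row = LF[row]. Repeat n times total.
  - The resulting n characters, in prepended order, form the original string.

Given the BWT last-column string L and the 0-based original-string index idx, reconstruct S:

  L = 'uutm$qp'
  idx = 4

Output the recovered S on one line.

Answer: tpumqu$

Derivation:
LF mapping: 5 6 4 1 0 3 2
Walk LF starting at row 4, prepending L[row]:
  step 1: row=4, L[4]='$', prepend. Next row=LF[4]=0
  step 2: row=0, L[0]='u', prepend. Next row=LF[0]=5
  step 3: row=5, L[5]='q', prepend. Next row=LF[5]=3
  step 4: row=3, L[3]='m', prepend. Next row=LF[3]=1
  step 5: row=1, L[1]='u', prepend. Next row=LF[1]=6
  step 6: row=6, L[6]='p', prepend. Next row=LF[6]=2
  step 7: row=2, L[2]='t', prepend. Next row=LF[2]=4
Reversed output: tpumqu$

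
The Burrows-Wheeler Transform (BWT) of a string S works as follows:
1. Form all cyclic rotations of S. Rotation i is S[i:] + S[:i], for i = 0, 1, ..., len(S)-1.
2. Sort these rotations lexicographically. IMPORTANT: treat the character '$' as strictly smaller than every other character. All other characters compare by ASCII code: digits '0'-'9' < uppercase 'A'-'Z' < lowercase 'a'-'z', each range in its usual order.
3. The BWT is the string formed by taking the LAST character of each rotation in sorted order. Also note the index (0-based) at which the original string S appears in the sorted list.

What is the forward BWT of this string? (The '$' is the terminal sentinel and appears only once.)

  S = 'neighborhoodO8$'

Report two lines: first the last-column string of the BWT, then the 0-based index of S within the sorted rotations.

Answer: 8Odhonigre$ohbo
10

Derivation:
All 15 rotations (rotation i = S[i:]+S[:i]):
  rot[0] = neighborhoodO8$
  rot[1] = eighborhoodO8$n
  rot[2] = ighborhoodO8$ne
  rot[3] = ghborhoodO8$nei
  rot[4] = hborhoodO8$neig
  rot[5] = borhoodO8$neigh
  rot[6] = orhoodO8$neighb
  rot[7] = rhoodO8$neighbo
  rot[8] = hoodO8$neighbor
  rot[9] = oodO8$neighborh
  rot[10] = odO8$neighborho
  rot[11] = dO8$neighborhoo
  rot[12] = O8$neighborhood
  rot[13] = 8$neighborhoodO
  rot[14] = $neighborhoodO8
Sorted (with $ < everything):
  sorted[0] = $neighborhoodO8  (last char: '8')
  sorted[1] = 8$neighborhoodO  (last char: 'O')
  sorted[2] = O8$neighborhood  (last char: 'd')
  sorted[3] = borhoodO8$neigh  (last char: 'h')
  sorted[4] = dO8$neighborhoo  (last char: 'o')
  sorted[5] = eighborhoodO8$n  (last char: 'n')
  sorted[6] = ghborhoodO8$nei  (last char: 'i')
  sorted[7] = hborhoodO8$neig  (last char: 'g')
  sorted[8] = hoodO8$neighbor  (last char: 'r')
  sorted[9] = ighborhoodO8$ne  (last char: 'e')
  sorted[10] = neighborhoodO8$  (last char: '$')
  sorted[11] = odO8$neighborho  (last char: 'o')
  sorted[12] = oodO8$neighborh  (last char: 'h')
  sorted[13] = orhoodO8$neighb  (last char: 'b')
  sorted[14] = rhoodO8$neighbo  (last char: 'o')
Last column: 8Odhonigre$ohbo
Original string S is at sorted index 10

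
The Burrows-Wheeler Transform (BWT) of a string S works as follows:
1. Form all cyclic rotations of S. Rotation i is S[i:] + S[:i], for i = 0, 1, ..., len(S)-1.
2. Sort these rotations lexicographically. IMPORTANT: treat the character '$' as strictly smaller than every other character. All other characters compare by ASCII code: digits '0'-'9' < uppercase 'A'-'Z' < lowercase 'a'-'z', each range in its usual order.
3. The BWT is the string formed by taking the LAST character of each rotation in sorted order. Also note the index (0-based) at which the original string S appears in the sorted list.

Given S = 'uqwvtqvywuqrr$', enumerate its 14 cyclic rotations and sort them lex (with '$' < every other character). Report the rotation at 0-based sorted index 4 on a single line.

All 14 rotations (rotation i = S[i:]+S[:i]):
  rot[0] = uqwvtqvywuqrr$
  rot[1] = qwvtqvywuqrr$u
  rot[2] = wvtqvywuqrr$uq
  rot[3] = vtqvywuqrr$uqw
  rot[4] = tqvywuqrr$uqwv
  rot[5] = qvywuqrr$uqwvt
  rot[6] = vywuqrr$uqwvtq
  rot[7] = ywuqrr$uqwvtqv
  rot[8] = wuqrr$uqwvtqvy
  rot[9] = uqrr$uqwvtqvyw
  rot[10] = qrr$uqwvtqvywu
  rot[11] = rr$uqwvtqvywuq
  rot[12] = r$uqwvtqvywuqr
  rot[13] = $uqwvtqvywuqrr
Sorted (with $ < everything):
  sorted[0] = $uqwvtqvywuqrr
  sorted[1] = qrr$uqwvtqvywu
  sorted[2] = qvywuqrr$uqwvt
  sorted[3] = qwvtqvywuqrr$u
  sorted[4] = r$uqwvtqvywuqr
  sorted[5] = rr$uqwvtqvywuq
  sorted[6] = tqvywuqrr$uqwv
  sorted[7] = uqrr$uqwvtqvyw
  sorted[8] = uqwvtqvywuqrr$
  sorted[9] = vtqvywuqrr$uqw
  sorted[10] = vywuqrr$uqwvtq
  sorted[11] = wuqrr$uqwvtqvy
  sorted[12] = wvtqvywuqrr$uq
  sorted[13] = ywuqrr$uqwvtqv
sorted[4] = r$uqwvtqvywuqr

Answer: r$uqwvtqvywuqr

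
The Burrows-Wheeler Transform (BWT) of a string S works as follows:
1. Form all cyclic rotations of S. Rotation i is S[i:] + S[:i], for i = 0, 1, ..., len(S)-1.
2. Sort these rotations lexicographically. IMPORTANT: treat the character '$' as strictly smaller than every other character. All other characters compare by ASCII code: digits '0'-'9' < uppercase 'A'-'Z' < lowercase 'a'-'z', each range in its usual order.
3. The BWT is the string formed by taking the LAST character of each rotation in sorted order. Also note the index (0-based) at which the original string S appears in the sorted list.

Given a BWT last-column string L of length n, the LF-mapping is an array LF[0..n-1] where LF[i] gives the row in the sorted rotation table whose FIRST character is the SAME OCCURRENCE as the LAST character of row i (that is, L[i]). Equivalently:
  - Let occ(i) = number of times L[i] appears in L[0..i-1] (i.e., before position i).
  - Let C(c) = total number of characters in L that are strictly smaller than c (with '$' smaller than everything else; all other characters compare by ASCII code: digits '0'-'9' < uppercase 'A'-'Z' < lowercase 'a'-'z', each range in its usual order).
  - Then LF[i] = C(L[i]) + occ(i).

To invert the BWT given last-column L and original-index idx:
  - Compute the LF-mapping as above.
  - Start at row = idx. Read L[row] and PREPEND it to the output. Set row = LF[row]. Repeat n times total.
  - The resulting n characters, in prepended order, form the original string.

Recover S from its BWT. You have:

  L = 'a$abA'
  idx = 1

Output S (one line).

LF mapping: 2 0 3 4 1
Walk LF starting at row 1, prepending L[row]:
  step 1: row=1, L[1]='$', prepend. Next row=LF[1]=0
  step 2: row=0, L[0]='a', prepend. Next row=LF[0]=2
  step 3: row=2, L[2]='a', prepend. Next row=LF[2]=3
  step 4: row=3, L[3]='b', prepend. Next row=LF[3]=4
  step 5: row=4, L[4]='A', prepend. Next row=LF[4]=1
Reversed output: Abaa$

Answer: Abaa$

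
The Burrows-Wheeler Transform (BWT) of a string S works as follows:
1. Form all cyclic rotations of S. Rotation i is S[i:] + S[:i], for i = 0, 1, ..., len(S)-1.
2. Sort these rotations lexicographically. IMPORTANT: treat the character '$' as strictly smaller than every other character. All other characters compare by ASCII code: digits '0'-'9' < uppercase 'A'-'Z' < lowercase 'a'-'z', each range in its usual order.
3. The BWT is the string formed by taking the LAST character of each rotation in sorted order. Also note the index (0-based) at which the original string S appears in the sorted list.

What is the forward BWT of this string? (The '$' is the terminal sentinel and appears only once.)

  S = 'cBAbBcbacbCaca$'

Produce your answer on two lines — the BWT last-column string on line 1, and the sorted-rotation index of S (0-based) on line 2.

Answer: aBcbbcCbAcc$aaB
11

Derivation:
All 15 rotations (rotation i = S[i:]+S[:i]):
  rot[0] = cBAbBcbacbCaca$
  rot[1] = BAbBcbacbCaca$c
  rot[2] = AbBcbacbCaca$cB
  rot[3] = bBcbacbCaca$cBA
  rot[4] = BcbacbCaca$cBAb
  rot[5] = cbacbCaca$cBAbB
  rot[6] = bacbCaca$cBAbBc
  rot[7] = acbCaca$cBAbBcb
  rot[8] = cbCaca$cBAbBcba
  rot[9] = bCaca$cBAbBcbac
  rot[10] = Caca$cBAbBcbacb
  rot[11] = aca$cBAbBcbacbC
  rot[12] = ca$cBAbBcbacbCa
  rot[13] = a$cBAbBcbacbCac
  rot[14] = $cBAbBcbacbCaca
Sorted (with $ < everything):
  sorted[0] = $cBAbBcbacbCaca  (last char: 'a')
  sorted[1] = AbBcbacbCaca$cB  (last char: 'B')
  sorted[2] = BAbBcbacbCaca$c  (last char: 'c')
  sorted[3] = BcbacbCaca$cBAb  (last char: 'b')
  sorted[4] = Caca$cBAbBcbacb  (last char: 'b')
  sorted[5] = a$cBAbBcbacbCac  (last char: 'c')
  sorted[6] = aca$cBAbBcbacbC  (last char: 'C')
  sorted[7] = acbCaca$cBAbBcb  (last char: 'b')
  sorted[8] = bBcbacbCaca$cBA  (last char: 'A')
  sorted[9] = bCaca$cBAbBcbac  (last char: 'c')
  sorted[10] = bacbCaca$cBAbBc  (last char: 'c')
  sorted[11] = cBAbBcbacbCaca$  (last char: '$')
  sorted[12] = ca$cBAbBcbacbCa  (last char: 'a')
  sorted[13] = cbCaca$cBAbBcba  (last char: 'a')
  sorted[14] = cbacbCaca$cBAbB  (last char: 'B')
Last column: aBcbbcCbAcc$aaB
Original string S is at sorted index 11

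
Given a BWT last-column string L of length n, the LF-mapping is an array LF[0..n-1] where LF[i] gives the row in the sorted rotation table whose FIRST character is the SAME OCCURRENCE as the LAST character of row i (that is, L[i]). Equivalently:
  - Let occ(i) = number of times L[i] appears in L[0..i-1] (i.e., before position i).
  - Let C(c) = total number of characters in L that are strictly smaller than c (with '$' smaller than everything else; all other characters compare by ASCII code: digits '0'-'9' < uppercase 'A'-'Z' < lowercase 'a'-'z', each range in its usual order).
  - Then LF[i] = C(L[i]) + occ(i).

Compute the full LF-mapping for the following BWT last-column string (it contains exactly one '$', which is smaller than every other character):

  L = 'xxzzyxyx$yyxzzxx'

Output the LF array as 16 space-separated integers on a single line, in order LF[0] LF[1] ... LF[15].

Char counts: '$':1, 'x':7, 'y':4, 'z':4
C (first-col start): C('$')=0, C('x')=1, C('y')=8, C('z')=12
L[0]='x': occ=0, LF[0]=C('x')+0=1+0=1
L[1]='x': occ=1, LF[1]=C('x')+1=1+1=2
L[2]='z': occ=0, LF[2]=C('z')+0=12+0=12
L[3]='z': occ=1, LF[3]=C('z')+1=12+1=13
L[4]='y': occ=0, LF[4]=C('y')+0=8+0=8
L[5]='x': occ=2, LF[5]=C('x')+2=1+2=3
L[6]='y': occ=1, LF[6]=C('y')+1=8+1=9
L[7]='x': occ=3, LF[7]=C('x')+3=1+3=4
L[8]='$': occ=0, LF[8]=C('$')+0=0+0=0
L[9]='y': occ=2, LF[9]=C('y')+2=8+2=10
L[10]='y': occ=3, LF[10]=C('y')+3=8+3=11
L[11]='x': occ=4, LF[11]=C('x')+4=1+4=5
L[12]='z': occ=2, LF[12]=C('z')+2=12+2=14
L[13]='z': occ=3, LF[13]=C('z')+3=12+3=15
L[14]='x': occ=5, LF[14]=C('x')+5=1+5=6
L[15]='x': occ=6, LF[15]=C('x')+6=1+6=7

Answer: 1 2 12 13 8 3 9 4 0 10 11 5 14 15 6 7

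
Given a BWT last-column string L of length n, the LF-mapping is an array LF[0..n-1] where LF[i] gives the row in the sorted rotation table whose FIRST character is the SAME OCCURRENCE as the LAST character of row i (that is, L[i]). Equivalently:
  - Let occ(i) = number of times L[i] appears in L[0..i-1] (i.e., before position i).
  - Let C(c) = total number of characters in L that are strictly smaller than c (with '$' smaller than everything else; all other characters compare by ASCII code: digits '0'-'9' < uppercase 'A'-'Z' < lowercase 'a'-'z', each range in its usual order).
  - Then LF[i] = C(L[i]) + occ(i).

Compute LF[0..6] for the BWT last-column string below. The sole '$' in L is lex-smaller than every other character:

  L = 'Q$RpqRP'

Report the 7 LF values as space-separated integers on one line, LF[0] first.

Answer: 2 0 3 5 6 4 1

Derivation:
Char counts: '$':1, 'P':1, 'Q':1, 'R':2, 'p':1, 'q':1
C (first-col start): C('$')=0, C('P')=1, C('Q')=2, C('R')=3, C('p')=5, C('q')=6
L[0]='Q': occ=0, LF[0]=C('Q')+0=2+0=2
L[1]='$': occ=0, LF[1]=C('$')+0=0+0=0
L[2]='R': occ=0, LF[2]=C('R')+0=3+0=3
L[3]='p': occ=0, LF[3]=C('p')+0=5+0=5
L[4]='q': occ=0, LF[4]=C('q')+0=6+0=6
L[5]='R': occ=1, LF[5]=C('R')+1=3+1=4
L[6]='P': occ=0, LF[6]=C('P')+0=1+0=1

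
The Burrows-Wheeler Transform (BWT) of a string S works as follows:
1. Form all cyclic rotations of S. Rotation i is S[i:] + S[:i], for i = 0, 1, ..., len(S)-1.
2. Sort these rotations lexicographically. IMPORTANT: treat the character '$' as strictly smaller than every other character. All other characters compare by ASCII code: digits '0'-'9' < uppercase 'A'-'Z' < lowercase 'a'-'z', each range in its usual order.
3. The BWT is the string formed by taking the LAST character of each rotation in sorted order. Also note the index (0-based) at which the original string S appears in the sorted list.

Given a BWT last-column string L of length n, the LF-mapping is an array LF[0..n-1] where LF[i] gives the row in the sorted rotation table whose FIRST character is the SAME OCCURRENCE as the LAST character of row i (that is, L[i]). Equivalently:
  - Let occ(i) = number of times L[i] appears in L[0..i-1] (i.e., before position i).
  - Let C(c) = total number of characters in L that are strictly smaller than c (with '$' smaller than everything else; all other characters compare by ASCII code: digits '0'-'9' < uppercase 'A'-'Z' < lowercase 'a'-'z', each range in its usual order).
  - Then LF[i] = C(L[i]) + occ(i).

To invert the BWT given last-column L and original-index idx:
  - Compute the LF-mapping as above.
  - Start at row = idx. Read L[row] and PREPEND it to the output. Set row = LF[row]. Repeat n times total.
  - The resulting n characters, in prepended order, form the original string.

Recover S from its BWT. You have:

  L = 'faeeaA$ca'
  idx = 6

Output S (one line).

LF mapping: 8 2 6 7 3 1 0 5 4
Walk LF starting at row 6, prepending L[row]:
  step 1: row=6, L[6]='$', prepend. Next row=LF[6]=0
  step 2: row=0, L[0]='f', prepend. Next row=LF[0]=8
  step 3: row=8, L[8]='a', prepend. Next row=LF[8]=4
  step 4: row=4, L[4]='a', prepend. Next row=LF[4]=3
  step 5: row=3, L[3]='e', prepend. Next row=LF[3]=7
  step 6: row=7, L[7]='c', prepend. Next row=LF[7]=5
  step 7: row=5, L[5]='A', prepend. Next row=LF[5]=1
  step 8: row=1, L[1]='a', prepend. Next row=LF[1]=2
  step 9: row=2, L[2]='e', prepend. Next row=LF[2]=6
Reversed output: eaAceaaf$

Answer: eaAceaaf$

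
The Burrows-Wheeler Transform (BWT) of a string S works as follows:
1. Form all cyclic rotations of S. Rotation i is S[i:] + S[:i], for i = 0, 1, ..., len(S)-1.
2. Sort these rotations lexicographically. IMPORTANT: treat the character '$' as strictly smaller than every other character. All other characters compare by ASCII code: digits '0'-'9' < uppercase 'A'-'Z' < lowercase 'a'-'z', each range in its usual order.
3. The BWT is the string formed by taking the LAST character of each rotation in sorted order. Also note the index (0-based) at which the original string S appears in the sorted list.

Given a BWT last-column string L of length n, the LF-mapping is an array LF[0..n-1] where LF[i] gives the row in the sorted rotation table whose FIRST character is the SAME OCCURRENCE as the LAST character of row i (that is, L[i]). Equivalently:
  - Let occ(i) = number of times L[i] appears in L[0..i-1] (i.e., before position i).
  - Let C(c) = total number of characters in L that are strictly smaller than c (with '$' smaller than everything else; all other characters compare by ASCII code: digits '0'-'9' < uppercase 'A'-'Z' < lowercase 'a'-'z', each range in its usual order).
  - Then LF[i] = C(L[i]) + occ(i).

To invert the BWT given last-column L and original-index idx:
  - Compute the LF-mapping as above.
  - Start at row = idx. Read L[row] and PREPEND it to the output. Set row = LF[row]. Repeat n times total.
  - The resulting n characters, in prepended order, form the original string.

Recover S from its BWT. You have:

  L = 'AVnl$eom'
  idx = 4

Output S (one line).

LF mapping: 1 2 6 4 0 3 7 5
Walk LF starting at row 4, prepending L[row]:
  step 1: row=4, L[4]='$', prepend. Next row=LF[4]=0
  step 2: row=0, L[0]='A', prepend. Next row=LF[0]=1
  step 3: row=1, L[1]='V', prepend. Next row=LF[1]=2
  step 4: row=2, L[2]='n', prepend. Next row=LF[2]=6
  step 5: row=6, L[6]='o', prepend. Next row=LF[6]=7
  step 6: row=7, L[7]='m', prepend. Next row=LF[7]=5
  step 7: row=5, L[5]='e', prepend. Next row=LF[5]=3
  step 8: row=3, L[3]='l', prepend. Next row=LF[3]=4
Reversed output: lemonVA$

Answer: lemonVA$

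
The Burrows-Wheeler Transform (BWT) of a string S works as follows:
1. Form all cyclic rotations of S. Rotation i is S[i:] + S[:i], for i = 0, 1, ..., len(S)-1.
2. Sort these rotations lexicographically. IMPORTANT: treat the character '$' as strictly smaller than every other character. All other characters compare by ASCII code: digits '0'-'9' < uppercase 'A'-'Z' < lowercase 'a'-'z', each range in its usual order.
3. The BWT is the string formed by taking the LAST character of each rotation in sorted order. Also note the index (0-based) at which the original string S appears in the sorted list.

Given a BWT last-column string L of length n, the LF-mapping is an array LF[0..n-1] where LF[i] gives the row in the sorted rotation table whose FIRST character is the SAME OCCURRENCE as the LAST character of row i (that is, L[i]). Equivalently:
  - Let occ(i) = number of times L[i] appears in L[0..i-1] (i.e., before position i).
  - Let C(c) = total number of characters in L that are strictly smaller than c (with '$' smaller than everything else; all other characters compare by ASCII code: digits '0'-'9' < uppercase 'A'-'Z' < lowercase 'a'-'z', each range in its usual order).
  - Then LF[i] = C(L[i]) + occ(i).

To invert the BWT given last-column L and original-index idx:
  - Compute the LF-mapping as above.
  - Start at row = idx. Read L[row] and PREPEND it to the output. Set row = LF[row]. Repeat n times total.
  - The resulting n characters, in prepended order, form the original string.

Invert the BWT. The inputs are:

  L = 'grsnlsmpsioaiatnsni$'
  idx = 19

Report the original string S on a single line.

Answer: transmissionsapling$

Derivation:
LF mapping: 3 14 15 9 7 16 8 13 17 4 12 1 5 2 19 10 18 11 6 0
Walk LF starting at row 19, prepending L[row]:
  step 1: row=19, L[19]='$', prepend. Next row=LF[19]=0
  step 2: row=0, L[0]='g', prepend. Next row=LF[0]=3
  step 3: row=3, L[3]='n', prepend. Next row=LF[3]=9
  step 4: row=9, L[9]='i', prepend. Next row=LF[9]=4
  step 5: row=4, L[4]='l', prepend. Next row=LF[4]=7
  step 6: row=7, L[7]='p', prepend. Next row=LF[7]=13
  step 7: row=13, L[13]='a', prepend. Next row=LF[13]=2
  step 8: row=2, L[2]='s', prepend. Next row=LF[2]=15
  step 9: row=15, L[15]='n', prepend. Next row=LF[15]=10
  step 10: row=10, L[10]='o', prepend. Next row=LF[10]=12
  step 11: row=12, L[12]='i', prepend. Next row=LF[12]=5
  step 12: row=5, L[5]='s', prepend. Next row=LF[5]=16
  step 13: row=16, L[16]='s', prepend. Next row=LF[16]=18
  step 14: row=18, L[18]='i', prepend. Next row=LF[18]=6
  step 15: row=6, L[6]='m', prepend. Next row=LF[6]=8
  step 16: row=8, L[8]='s', prepend. Next row=LF[8]=17
  step 17: row=17, L[17]='n', prepend. Next row=LF[17]=11
  step 18: row=11, L[11]='a', prepend. Next row=LF[11]=1
  step 19: row=1, L[1]='r', prepend. Next row=LF[1]=14
  step 20: row=14, L[14]='t', prepend. Next row=LF[14]=19
Reversed output: transmissionsapling$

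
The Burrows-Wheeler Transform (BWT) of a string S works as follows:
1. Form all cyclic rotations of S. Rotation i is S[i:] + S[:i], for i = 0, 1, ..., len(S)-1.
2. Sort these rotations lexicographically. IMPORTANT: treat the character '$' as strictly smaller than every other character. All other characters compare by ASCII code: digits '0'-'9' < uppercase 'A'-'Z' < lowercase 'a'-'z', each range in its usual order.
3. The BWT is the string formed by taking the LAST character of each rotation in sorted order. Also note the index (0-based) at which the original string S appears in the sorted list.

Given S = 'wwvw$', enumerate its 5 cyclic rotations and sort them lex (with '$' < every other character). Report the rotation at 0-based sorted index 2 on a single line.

All 5 rotations (rotation i = S[i:]+S[:i]):
  rot[0] = wwvw$
  rot[1] = wvw$w
  rot[2] = vw$ww
  rot[3] = w$wwv
  rot[4] = $wwvw
Sorted (with $ < everything):
  sorted[0] = $wwvw
  sorted[1] = vw$ww
  sorted[2] = w$wwv
  sorted[3] = wvw$w
  sorted[4] = wwvw$
sorted[2] = w$wwv

Answer: w$wwv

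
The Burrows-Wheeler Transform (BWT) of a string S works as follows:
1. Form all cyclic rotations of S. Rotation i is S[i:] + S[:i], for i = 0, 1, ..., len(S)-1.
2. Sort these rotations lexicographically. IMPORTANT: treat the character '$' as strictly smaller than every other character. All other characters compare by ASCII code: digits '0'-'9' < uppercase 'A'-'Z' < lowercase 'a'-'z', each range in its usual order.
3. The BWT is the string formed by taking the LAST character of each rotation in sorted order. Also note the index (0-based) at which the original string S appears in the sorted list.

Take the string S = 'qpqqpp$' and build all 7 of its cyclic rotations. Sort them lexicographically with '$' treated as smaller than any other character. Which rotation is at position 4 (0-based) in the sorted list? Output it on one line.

All 7 rotations (rotation i = S[i:]+S[:i]):
  rot[0] = qpqqpp$
  rot[1] = pqqpp$q
  rot[2] = qqpp$qp
  rot[3] = qpp$qpq
  rot[4] = pp$qpqq
  rot[5] = p$qpqqp
  rot[6] = $qpqqpp
Sorted (with $ < everything):
  sorted[0] = $qpqqpp
  sorted[1] = p$qpqqp
  sorted[2] = pp$qpqq
  sorted[3] = pqqpp$q
  sorted[4] = qpp$qpq
  sorted[5] = qpqqpp$
  sorted[6] = qqpp$qp
sorted[4] = qpp$qpq

Answer: qpp$qpq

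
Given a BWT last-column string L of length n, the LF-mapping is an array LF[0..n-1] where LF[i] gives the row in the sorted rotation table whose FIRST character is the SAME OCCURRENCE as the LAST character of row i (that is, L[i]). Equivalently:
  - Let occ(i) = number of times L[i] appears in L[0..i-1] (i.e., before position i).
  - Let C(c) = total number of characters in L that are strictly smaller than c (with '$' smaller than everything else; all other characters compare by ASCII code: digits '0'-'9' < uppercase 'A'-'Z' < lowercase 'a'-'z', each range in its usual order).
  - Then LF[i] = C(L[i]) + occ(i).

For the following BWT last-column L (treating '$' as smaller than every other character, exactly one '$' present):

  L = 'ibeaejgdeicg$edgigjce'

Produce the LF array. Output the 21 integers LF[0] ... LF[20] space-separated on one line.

Char counts: '$':1, 'a':1, 'b':1, 'c':2, 'd':2, 'e':5, 'g':4, 'i':3, 'j':2
C (first-col start): C('$')=0, C('a')=1, C('b')=2, C('c')=3, C('d')=5, C('e')=7, C('g')=12, C('i')=16, C('j')=19
L[0]='i': occ=0, LF[0]=C('i')+0=16+0=16
L[1]='b': occ=0, LF[1]=C('b')+0=2+0=2
L[2]='e': occ=0, LF[2]=C('e')+0=7+0=7
L[3]='a': occ=0, LF[3]=C('a')+0=1+0=1
L[4]='e': occ=1, LF[4]=C('e')+1=7+1=8
L[5]='j': occ=0, LF[5]=C('j')+0=19+0=19
L[6]='g': occ=0, LF[6]=C('g')+0=12+0=12
L[7]='d': occ=0, LF[7]=C('d')+0=5+0=5
L[8]='e': occ=2, LF[8]=C('e')+2=7+2=9
L[9]='i': occ=1, LF[9]=C('i')+1=16+1=17
L[10]='c': occ=0, LF[10]=C('c')+0=3+0=3
L[11]='g': occ=1, LF[11]=C('g')+1=12+1=13
L[12]='$': occ=0, LF[12]=C('$')+0=0+0=0
L[13]='e': occ=3, LF[13]=C('e')+3=7+3=10
L[14]='d': occ=1, LF[14]=C('d')+1=5+1=6
L[15]='g': occ=2, LF[15]=C('g')+2=12+2=14
L[16]='i': occ=2, LF[16]=C('i')+2=16+2=18
L[17]='g': occ=3, LF[17]=C('g')+3=12+3=15
L[18]='j': occ=1, LF[18]=C('j')+1=19+1=20
L[19]='c': occ=1, LF[19]=C('c')+1=3+1=4
L[20]='e': occ=4, LF[20]=C('e')+4=7+4=11

Answer: 16 2 7 1 8 19 12 5 9 17 3 13 0 10 6 14 18 15 20 4 11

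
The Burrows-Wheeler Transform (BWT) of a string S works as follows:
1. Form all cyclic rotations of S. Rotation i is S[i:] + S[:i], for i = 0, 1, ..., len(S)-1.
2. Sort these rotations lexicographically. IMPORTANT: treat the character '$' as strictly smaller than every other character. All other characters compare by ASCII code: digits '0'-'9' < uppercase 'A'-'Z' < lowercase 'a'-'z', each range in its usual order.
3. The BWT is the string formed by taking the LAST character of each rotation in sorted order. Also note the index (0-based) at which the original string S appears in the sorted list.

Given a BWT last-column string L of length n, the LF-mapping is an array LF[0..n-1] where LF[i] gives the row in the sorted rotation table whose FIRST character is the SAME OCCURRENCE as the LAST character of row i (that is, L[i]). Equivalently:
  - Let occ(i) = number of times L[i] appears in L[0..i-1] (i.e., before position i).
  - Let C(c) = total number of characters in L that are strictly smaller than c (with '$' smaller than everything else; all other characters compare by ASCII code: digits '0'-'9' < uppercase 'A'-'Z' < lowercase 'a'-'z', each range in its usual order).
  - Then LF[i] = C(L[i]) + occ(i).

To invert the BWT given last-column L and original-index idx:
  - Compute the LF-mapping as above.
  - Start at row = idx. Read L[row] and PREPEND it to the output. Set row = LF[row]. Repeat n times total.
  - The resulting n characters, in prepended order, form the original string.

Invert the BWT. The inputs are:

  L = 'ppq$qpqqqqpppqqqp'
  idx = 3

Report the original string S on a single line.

Answer: ppqpqqqqqpqpqqpp$

Derivation:
LF mapping: 1 2 8 0 9 3 10 11 12 13 4 5 6 14 15 16 7
Walk LF starting at row 3, prepending L[row]:
  step 1: row=3, L[3]='$', prepend. Next row=LF[3]=0
  step 2: row=0, L[0]='p', prepend. Next row=LF[0]=1
  step 3: row=1, L[1]='p', prepend. Next row=LF[1]=2
  step 4: row=2, L[2]='q', prepend. Next row=LF[2]=8
  step 5: row=8, L[8]='q', prepend. Next row=LF[8]=12
  step 6: row=12, L[12]='p', prepend. Next row=LF[12]=6
  step 7: row=6, L[6]='q', prepend. Next row=LF[6]=10
  step 8: row=10, L[10]='p', prepend. Next row=LF[10]=4
  step 9: row=4, L[4]='q', prepend. Next row=LF[4]=9
  step 10: row=9, L[9]='q', prepend. Next row=LF[9]=13
  step 11: row=13, L[13]='q', prepend. Next row=LF[13]=14
  step 12: row=14, L[14]='q', prepend. Next row=LF[14]=15
  step 13: row=15, L[15]='q', prepend. Next row=LF[15]=16
  step 14: row=16, L[16]='p', prepend. Next row=LF[16]=7
  step 15: row=7, L[7]='q', prepend. Next row=LF[7]=11
  step 16: row=11, L[11]='p', prepend. Next row=LF[11]=5
  step 17: row=5, L[5]='p', prepend. Next row=LF[5]=3
Reversed output: ppqpqqqqqpqpqqpp$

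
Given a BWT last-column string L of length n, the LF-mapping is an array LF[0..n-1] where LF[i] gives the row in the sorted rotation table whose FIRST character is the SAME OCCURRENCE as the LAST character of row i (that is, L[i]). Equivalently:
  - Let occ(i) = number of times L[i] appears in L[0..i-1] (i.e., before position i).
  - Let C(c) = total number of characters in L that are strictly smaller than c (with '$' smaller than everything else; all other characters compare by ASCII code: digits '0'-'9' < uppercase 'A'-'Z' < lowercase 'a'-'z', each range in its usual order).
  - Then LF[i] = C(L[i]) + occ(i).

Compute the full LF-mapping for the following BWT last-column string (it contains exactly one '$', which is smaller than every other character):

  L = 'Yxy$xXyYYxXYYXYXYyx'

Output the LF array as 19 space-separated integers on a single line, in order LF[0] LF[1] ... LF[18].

Char counts: '$':1, 'X':4, 'Y':7, 'x':4, 'y':3
C (first-col start): C('$')=0, C('X')=1, C('Y')=5, C('x')=12, C('y')=16
L[0]='Y': occ=0, LF[0]=C('Y')+0=5+0=5
L[1]='x': occ=0, LF[1]=C('x')+0=12+0=12
L[2]='y': occ=0, LF[2]=C('y')+0=16+0=16
L[3]='$': occ=0, LF[3]=C('$')+0=0+0=0
L[4]='x': occ=1, LF[4]=C('x')+1=12+1=13
L[5]='X': occ=0, LF[5]=C('X')+0=1+0=1
L[6]='y': occ=1, LF[6]=C('y')+1=16+1=17
L[7]='Y': occ=1, LF[7]=C('Y')+1=5+1=6
L[8]='Y': occ=2, LF[8]=C('Y')+2=5+2=7
L[9]='x': occ=2, LF[9]=C('x')+2=12+2=14
L[10]='X': occ=1, LF[10]=C('X')+1=1+1=2
L[11]='Y': occ=3, LF[11]=C('Y')+3=5+3=8
L[12]='Y': occ=4, LF[12]=C('Y')+4=5+4=9
L[13]='X': occ=2, LF[13]=C('X')+2=1+2=3
L[14]='Y': occ=5, LF[14]=C('Y')+5=5+5=10
L[15]='X': occ=3, LF[15]=C('X')+3=1+3=4
L[16]='Y': occ=6, LF[16]=C('Y')+6=5+6=11
L[17]='y': occ=2, LF[17]=C('y')+2=16+2=18
L[18]='x': occ=3, LF[18]=C('x')+3=12+3=15

Answer: 5 12 16 0 13 1 17 6 7 14 2 8 9 3 10 4 11 18 15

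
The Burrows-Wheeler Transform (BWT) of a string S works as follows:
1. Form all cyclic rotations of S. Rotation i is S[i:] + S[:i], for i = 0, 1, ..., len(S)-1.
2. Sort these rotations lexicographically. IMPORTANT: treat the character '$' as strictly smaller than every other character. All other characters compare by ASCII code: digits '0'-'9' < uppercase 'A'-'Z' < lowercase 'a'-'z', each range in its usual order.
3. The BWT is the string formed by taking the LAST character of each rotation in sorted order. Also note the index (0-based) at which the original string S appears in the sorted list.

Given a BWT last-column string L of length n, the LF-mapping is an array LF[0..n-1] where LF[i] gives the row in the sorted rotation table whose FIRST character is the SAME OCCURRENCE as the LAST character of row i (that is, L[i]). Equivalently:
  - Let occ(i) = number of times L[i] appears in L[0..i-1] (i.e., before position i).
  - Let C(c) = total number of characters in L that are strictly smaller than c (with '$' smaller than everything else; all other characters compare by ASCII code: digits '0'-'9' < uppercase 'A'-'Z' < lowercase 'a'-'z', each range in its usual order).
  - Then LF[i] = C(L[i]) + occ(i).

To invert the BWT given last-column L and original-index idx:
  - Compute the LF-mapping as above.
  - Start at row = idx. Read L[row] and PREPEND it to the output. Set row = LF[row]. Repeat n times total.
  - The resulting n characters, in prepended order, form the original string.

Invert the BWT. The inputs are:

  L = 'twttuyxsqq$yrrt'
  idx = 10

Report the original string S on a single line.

Answer: urystqtywqtrxt$

Derivation:
LF mapping: 6 11 7 8 10 13 12 5 1 2 0 14 3 4 9
Walk LF starting at row 10, prepending L[row]:
  step 1: row=10, L[10]='$', prepend. Next row=LF[10]=0
  step 2: row=0, L[0]='t', prepend. Next row=LF[0]=6
  step 3: row=6, L[6]='x', prepend. Next row=LF[6]=12
  step 4: row=12, L[12]='r', prepend. Next row=LF[12]=3
  step 5: row=3, L[3]='t', prepend. Next row=LF[3]=8
  step 6: row=8, L[8]='q', prepend. Next row=LF[8]=1
  step 7: row=1, L[1]='w', prepend. Next row=LF[1]=11
  step 8: row=11, L[11]='y', prepend. Next row=LF[11]=14
  step 9: row=14, L[14]='t', prepend. Next row=LF[14]=9
  step 10: row=9, L[9]='q', prepend. Next row=LF[9]=2
  step 11: row=2, L[2]='t', prepend. Next row=LF[2]=7
  step 12: row=7, L[7]='s', prepend. Next row=LF[7]=5
  step 13: row=5, L[5]='y', prepend. Next row=LF[5]=13
  step 14: row=13, L[13]='r', prepend. Next row=LF[13]=4
  step 15: row=4, L[4]='u', prepend. Next row=LF[4]=10
Reversed output: urystqtywqtrxt$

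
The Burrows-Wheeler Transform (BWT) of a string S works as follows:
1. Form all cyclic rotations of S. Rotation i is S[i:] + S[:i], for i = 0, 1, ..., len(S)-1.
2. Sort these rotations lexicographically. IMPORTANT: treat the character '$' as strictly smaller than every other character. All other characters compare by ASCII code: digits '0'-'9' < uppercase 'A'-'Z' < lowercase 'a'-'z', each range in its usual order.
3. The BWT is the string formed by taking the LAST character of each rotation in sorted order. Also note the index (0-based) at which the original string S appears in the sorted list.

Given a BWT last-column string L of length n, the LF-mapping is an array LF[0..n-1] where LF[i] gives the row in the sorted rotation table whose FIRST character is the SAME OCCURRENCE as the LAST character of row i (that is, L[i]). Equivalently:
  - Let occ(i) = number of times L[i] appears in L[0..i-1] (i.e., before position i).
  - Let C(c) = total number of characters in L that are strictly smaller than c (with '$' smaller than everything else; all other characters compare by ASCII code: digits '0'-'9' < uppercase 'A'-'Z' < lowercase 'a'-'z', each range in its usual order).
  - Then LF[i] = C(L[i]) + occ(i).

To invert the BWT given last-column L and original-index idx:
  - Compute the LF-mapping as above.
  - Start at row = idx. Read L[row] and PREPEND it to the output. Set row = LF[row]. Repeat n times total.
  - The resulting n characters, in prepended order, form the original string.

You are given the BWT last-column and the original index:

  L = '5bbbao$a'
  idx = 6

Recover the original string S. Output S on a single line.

Answer: baobab5$

Derivation:
LF mapping: 1 4 5 6 2 7 0 3
Walk LF starting at row 6, prepending L[row]:
  step 1: row=6, L[6]='$', prepend. Next row=LF[6]=0
  step 2: row=0, L[0]='5', prepend. Next row=LF[0]=1
  step 3: row=1, L[1]='b', prepend. Next row=LF[1]=4
  step 4: row=4, L[4]='a', prepend. Next row=LF[4]=2
  step 5: row=2, L[2]='b', prepend. Next row=LF[2]=5
  step 6: row=5, L[5]='o', prepend. Next row=LF[5]=7
  step 7: row=7, L[7]='a', prepend. Next row=LF[7]=3
  step 8: row=3, L[3]='b', prepend. Next row=LF[3]=6
Reversed output: baobab5$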